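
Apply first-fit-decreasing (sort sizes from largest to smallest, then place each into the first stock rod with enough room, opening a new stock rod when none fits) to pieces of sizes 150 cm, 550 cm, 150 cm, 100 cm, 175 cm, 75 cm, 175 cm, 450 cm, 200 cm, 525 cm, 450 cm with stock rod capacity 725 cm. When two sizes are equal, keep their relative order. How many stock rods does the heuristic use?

5

Sorted descending: 550, 525, 450, 450, 200, 175, 175, 150, 150, 100, 75.
  550 → stock rod 1 (new)  [load 550/725]
  525 → stock rod 2 (new)  [load 525/725]
  450 → stock rod 3 (new)  [load 450/725]
  450 → stock rod 4 (new)  [load 450/725]
  200 → stock rod 2  [load 725/725]
  175 → stock rod 1  [load 725/725]
  175 → stock rod 3  [load 625/725]
  150 → stock rod 4  [load 600/725]
  150 → stock rod 5 (new)  [load 150/725]
  100 → stock rod 3  [load 725/725]
  75 → stock rod 4  [load 675/725]
5 stock rods opened.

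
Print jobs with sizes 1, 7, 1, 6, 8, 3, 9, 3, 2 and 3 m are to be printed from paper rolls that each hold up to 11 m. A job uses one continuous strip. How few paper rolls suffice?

Total = 9 + 8 + 7 + 6 + 3 + 3 + 3 + 2 + 1 + 1 = 43 m.
Lower bound: ⌈43/11⌉ = 4 paper rolls.
A packing using 4 paper rolls:
  roll 1: 9 + 2 = 11
  roll 2: 8 + 3 = 11
  roll 3: 7 + 3 + 1 = 11
  roll 4: 6 + 3 + 1 = 10
This matches the lower bound, so 4 is optimal.

4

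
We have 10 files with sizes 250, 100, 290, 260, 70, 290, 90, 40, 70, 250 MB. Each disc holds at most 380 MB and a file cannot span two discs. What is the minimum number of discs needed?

5

Total = 290 + 290 + 260 + 250 + 250 + 100 + 90 + 70 + 70 + 40 = 1710 MB.
Lower bound: ⌈1710/380⌉ = 5 discs.
A packing using 5 discs:
  disc 1: 290 + 90 = 380
  disc 2: 290 + 70 = 360
  disc 3: 260 + 100 = 360
  disc 4: 250 + 70 + 40 = 360
  disc 5: 250 = 250
This matches the lower bound, so 5 is optimal.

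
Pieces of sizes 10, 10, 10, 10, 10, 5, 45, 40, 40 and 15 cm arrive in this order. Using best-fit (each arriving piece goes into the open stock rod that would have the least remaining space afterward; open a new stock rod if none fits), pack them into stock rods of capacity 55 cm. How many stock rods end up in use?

4

  10 → stock rod 1 (new)  [load 10/55]
  10 → stock rod 1  [load 20/55]
  10 → stock rod 1  [load 30/55]
  10 → stock rod 1  [load 40/55]
  10 → stock rod 1  [load 50/55]
  5 → stock rod 1  [load 55/55]
  45 → stock rod 2 (new)  [load 45/55]
  40 → stock rod 3 (new)  [load 40/55]
  40 → stock rod 4 (new)  [load 40/55]
  15 → stock rod 3  [load 55/55]
4 stock rods opened.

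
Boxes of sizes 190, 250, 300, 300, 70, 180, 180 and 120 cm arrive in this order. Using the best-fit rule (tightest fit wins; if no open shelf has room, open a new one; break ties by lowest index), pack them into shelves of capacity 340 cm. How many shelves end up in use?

6

  190 → shelf 1 (new)  [load 190/340]
  250 → shelf 2 (new)  [load 250/340]
  300 → shelf 3 (new)  [load 300/340]
  300 → shelf 4 (new)  [load 300/340]
  70 → shelf 2  [load 320/340]
  180 → shelf 5 (new)  [load 180/340]
  180 → shelf 6 (new)  [load 180/340]
  120 → shelf 1  [load 310/340]
6 shelves opened.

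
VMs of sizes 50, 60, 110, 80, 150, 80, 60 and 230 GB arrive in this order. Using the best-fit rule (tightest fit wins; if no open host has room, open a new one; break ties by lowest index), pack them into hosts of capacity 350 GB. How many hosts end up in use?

  50 → host 1 (new)  [load 50/350]
  60 → host 1  [load 110/350]
  110 → host 1  [load 220/350]
  80 → host 1  [load 300/350]
  150 → host 2 (new)  [load 150/350]
  80 → host 2  [load 230/350]
  60 → host 2  [load 290/350]
  230 → host 3 (new)  [load 230/350]
3 hosts opened.

3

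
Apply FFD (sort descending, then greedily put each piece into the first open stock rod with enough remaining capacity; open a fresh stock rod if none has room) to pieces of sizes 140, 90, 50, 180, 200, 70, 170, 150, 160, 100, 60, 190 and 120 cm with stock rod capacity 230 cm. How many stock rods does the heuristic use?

8

Sorted descending: 200, 190, 180, 170, 160, 150, 140, 120, 100, 90, 70, 60, 50.
  200 → stock rod 1 (new)  [load 200/230]
  190 → stock rod 2 (new)  [load 190/230]
  180 → stock rod 3 (new)  [load 180/230]
  170 → stock rod 4 (new)  [load 170/230]
  160 → stock rod 5 (new)  [load 160/230]
  150 → stock rod 6 (new)  [load 150/230]
  140 → stock rod 7 (new)  [load 140/230]
  120 → stock rod 8 (new)  [load 120/230]
  100 → stock rod 8  [load 220/230]
  90 → stock rod 7  [load 230/230]
  70 → stock rod 5  [load 230/230]
  60 → stock rod 4  [load 230/230]
  50 → stock rod 3  [load 230/230]
8 stock rods opened.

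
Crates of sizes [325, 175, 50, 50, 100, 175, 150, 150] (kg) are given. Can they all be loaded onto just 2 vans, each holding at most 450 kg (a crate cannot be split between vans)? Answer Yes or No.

Total = 1175 kg; ⌈1175/450⌉ = 3.
At least 3 vans are required, but only 2 are allowed.

No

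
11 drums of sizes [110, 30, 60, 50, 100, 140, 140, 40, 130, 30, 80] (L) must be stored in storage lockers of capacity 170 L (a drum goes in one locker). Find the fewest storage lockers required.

6

Total = 140 + 140 + 130 + 110 + 100 + 80 + 60 + 50 + 40 + 30 + 30 = 910 L.
Lower bound: ⌈910/170⌉ = 6 storage lockers.
A packing using 6 storage lockers:
  locker 1: 140 + 30 = 170
  locker 2: 140 + 30 = 170
  locker 3: 130 + 40 = 170
  locker 4: 110 + 60 = 170
  locker 5: 100 + 50 = 150
  locker 6: 80 = 80
This matches the lower bound, so 6 is optimal.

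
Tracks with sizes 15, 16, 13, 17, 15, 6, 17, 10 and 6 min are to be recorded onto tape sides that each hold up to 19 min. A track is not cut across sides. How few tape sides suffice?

Total = 17 + 17 + 16 + 15 + 15 + 13 + 10 + 6 + 6 = 115 min.
Lower bound: ⌈115/19⌉ = 7 tape sides.
A packing using 7 tape sides:
  side 1: 17 = 17
  side 2: 17 = 17
  side 3: 16 = 16
  side 4: 15 = 15
  side 5: 15 = 15
  side 6: 13 + 6 = 19
  side 7: 10 + 6 = 16
This matches the lower bound, so 7 is optimal.

7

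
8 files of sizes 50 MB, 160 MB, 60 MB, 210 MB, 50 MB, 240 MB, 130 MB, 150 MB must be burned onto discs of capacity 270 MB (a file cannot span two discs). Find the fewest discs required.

5

Total = 240 + 210 + 160 + 150 + 130 + 60 + 50 + 50 = 1050 MB.
Lower bound: ⌈1050/270⌉ = 4 discs.
A packing using 5 discs:
  disc 1: 240 = 240
  disc 2: 210 + 60 = 270
  disc 3: 160 + 50 + 50 = 260
  disc 4: 150 = 150
  disc 5: 130 = 130
No arrangement into 4 discs stays within capacity, so 5 is optimal.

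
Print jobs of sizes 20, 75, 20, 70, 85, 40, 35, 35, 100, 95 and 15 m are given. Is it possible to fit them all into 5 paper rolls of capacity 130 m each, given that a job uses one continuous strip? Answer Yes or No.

A valid assignment using 5 paper rolls:
  roll 1: 100 + 20 = 120
  roll 2: 95 + 35 = 130
  roll 3: 85 + 40 = 125
  roll 4: 75 + 35 + 20 = 130
  roll 5: 70 + 15 = 85
Every load is within 130 m, so 5 paper rolls suffice.

Yes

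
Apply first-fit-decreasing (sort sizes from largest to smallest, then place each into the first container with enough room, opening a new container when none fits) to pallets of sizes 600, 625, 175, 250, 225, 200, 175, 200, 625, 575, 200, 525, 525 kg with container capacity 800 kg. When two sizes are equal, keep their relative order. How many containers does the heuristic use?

7

Sorted descending: 625, 625, 600, 575, 525, 525, 250, 225, 200, 200, 200, 175, 175.
  625 → container 1 (new)  [load 625/800]
  625 → container 2 (new)  [load 625/800]
  600 → container 3 (new)  [load 600/800]
  575 → container 4 (new)  [load 575/800]
  525 → container 5 (new)  [load 525/800]
  525 → container 6 (new)  [load 525/800]
  250 → container 5  [load 775/800]
  225 → container 4  [load 800/800]
  200 → container 3  [load 800/800]
  200 → container 6  [load 725/800]
  200 → container 7 (new)  [load 200/800]
  175 → container 1  [load 800/800]
  175 → container 2  [load 800/800]
7 containers opened.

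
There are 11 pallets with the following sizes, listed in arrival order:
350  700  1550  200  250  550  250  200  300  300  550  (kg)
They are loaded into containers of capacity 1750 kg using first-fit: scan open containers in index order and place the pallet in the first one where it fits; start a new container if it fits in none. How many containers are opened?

  350 → container 1 (new)  [load 350/1750]
  700 → container 1  [load 1050/1750]
  1550 → container 2 (new)  [load 1550/1750]
  200 → container 1  [load 1250/1750]
  250 → container 1  [load 1500/1750]
  550 → container 3 (new)  [load 550/1750]
  250 → container 1  [load 1750/1750]
  200 → container 2  [load 1750/1750]
  300 → container 3  [load 850/1750]
  300 → container 3  [load 1150/1750]
  550 → container 3  [load 1700/1750]
3 containers opened.

3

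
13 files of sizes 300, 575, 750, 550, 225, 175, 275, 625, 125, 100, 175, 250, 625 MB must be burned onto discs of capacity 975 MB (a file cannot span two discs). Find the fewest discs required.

5

Total = 750 + 625 + 625 + 575 + 550 + 300 + 275 + 250 + 225 + 175 + 175 + 125 + 100 = 4750 MB.
Lower bound: ⌈4750/975⌉ = 5 discs.
A packing using 5 discs:
  disc 1: 750 + 225 = 975
  disc 2: 625 + 300 = 925
  disc 3: 625 + 275 = 900
  disc 4: 575 + 175 + 125 + 100 = 975
  disc 5: 550 + 250 + 175 = 975
This matches the lower bound, so 5 is optimal.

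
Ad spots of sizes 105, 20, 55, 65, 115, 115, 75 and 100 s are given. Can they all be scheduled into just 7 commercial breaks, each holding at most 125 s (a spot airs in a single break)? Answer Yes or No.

Yes

A valid assignment using 6 commercial breaks:
  break 1: 115 = 115
  break 2: 115 = 115
  break 3: 105 + 20 = 125
  break 4: 100 = 100
  break 5: 75 = 75
  break 6: 65 + 55 = 120
That uses only 6 ≤ 7, so 7 commercial breaks are enough.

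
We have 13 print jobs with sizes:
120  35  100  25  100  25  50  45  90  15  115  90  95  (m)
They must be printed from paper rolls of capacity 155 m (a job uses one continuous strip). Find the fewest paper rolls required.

Total = 120 + 115 + 100 + 100 + 95 + 90 + 90 + 50 + 45 + 35 + 25 + 25 + 15 = 905 m.
Lower bound: ⌈905/155⌉ = 6 paper rolls.
Also, 7 print jobs each exceed 155/2 m, and no two of those can share a roll, so at least 7 paper rolls are needed.
A packing using 7 paper rolls:
  roll 1: 120 + 35 = 155
  roll 2: 115 + 25 + 15 = 155
  roll 3: 100 + 50 = 150
  roll 4: 100 + 45 = 145
  roll 5: 95 + 25 = 120
  roll 6: 90 = 90
  roll 7: 90 = 90
This matches the lower bound, so 7 is optimal.

7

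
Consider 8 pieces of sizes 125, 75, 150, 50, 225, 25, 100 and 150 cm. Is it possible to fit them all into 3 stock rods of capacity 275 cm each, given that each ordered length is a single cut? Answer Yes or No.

Total = 900 cm; ⌈900/275⌉ = 4.
At least 4 stock rods are required, but only 3 are allowed.

No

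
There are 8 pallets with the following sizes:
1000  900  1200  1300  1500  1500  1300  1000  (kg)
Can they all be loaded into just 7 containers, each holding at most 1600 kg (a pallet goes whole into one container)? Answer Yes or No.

Total = 9700 kg; ⌈9700/1600⌉ = 7.
8 pallets each exceed half the capacity and cannot share a container, forcing at least 8 containers.
At least 8 containers are required, but only 7 are allowed.

No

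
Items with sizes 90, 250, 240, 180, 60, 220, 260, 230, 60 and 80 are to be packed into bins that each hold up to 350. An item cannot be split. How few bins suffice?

Total = 260 + 250 + 240 + 230 + 220 + 180 + 90 + 80 + 60 + 60 = 1670.
Lower bound: ⌈1670/350⌉ = 5 bins.
Also, 6 items each exceed 175, and no two of those can share a bin, so at least 6 bins are needed.
A packing using 6 bins:
  bin 1: 260 + 90 = 350
  bin 2: 250 + 80 = 330
  bin 3: 240 + 60 = 300
  bin 4: 230 + 60 = 290
  bin 5: 220 = 220
  bin 6: 180 = 180
This matches the lower bound, so 6 is optimal.

6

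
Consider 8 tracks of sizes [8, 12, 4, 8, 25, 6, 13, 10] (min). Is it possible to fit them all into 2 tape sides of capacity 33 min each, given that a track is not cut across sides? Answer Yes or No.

Total = 86 min; ⌈86/33⌉ = 3.
At least 3 tape sides are required, but only 2 are allowed.

No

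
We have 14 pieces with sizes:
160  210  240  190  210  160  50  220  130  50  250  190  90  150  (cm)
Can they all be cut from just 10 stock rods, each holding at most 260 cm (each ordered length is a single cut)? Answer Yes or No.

Total = 2300 cm; ⌈2300/260⌉ = 9.
10 pieces each exceed half the capacity and cannot share a stock rod, forcing at least 10 stock rods.
The bound of 10 does not rule out 10, but exhaustive search shows no assignment into 10 stock rods of capacity 260 cm exists — the minimum is 11.

No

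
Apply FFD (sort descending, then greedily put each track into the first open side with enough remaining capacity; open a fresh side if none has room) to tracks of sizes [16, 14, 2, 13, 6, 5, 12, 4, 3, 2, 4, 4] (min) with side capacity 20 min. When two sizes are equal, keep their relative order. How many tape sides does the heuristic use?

5

Sorted descending: 16, 14, 13, 12, 6, 5, 4, 4, 4, 3, 2, 2.
  16 → side 1 (new)  [load 16/20]
  14 → side 2 (new)  [load 14/20]
  13 → side 3 (new)  [load 13/20]
  12 → side 4 (new)  [load 12/20]
  6 → side 2  [load 20/20]
  5 → side 3  [load 18/20]
  4 → side 1  [load 20/20]
  4 → side 4  [load 16/20]
  4 → side 4  [load 20/20]
  3 → side 5 (new)  [load 3/20]
  2 → side 3  [load 20/20]
  2 → side 5  [load 5/20]
5 tape sides opened.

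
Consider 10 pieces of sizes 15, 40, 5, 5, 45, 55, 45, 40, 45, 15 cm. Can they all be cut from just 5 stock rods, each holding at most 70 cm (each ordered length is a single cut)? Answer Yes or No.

No

Total = 310 cm; ⌈310/70⌉ = 5.
6 pieces each exceed half the capacity and cannot share a stock rod, forcing at least 6 stock rods.
At least 6 stock rods are required, but only 5 are allowed.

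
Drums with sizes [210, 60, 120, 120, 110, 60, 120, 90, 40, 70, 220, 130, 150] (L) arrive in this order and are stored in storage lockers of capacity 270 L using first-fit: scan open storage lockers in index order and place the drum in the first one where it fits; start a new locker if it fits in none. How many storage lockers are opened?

7

  210 → locker 1 (new)  [load 210/270]
  60 → locker 1  [load 270/270]
  120 → locker 2 (new)  [load 120/270]
  120 → locker 2  [load 240/270]
  110 → locker 3 (new)  [load 110/270]
  60 → locker 3  [load 170/270]
  120 → locker 4 (new)  [load 120/270]
  90 → locker 3  [load 260/270]
  40 → locker 4  [load 160/270]
  70 → locker 4  [load 230/270]
  220 → locker 5 (new)  [load 220/270]
  130 → locker 6 (new)  [load 130/270]
  150 → locker 7 (new)  [load 150/270]
7 storage lockers opened.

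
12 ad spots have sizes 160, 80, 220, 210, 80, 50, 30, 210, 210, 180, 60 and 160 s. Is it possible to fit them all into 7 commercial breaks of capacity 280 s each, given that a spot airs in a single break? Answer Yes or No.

A valid assignment using 7 commercial breaks:
  break 1: 220 + 60 = 280
  break 2: 210 + 50 = 260
  break 3: 210 + 30 = 240
  break 4: 210 = 210
  break 5: 180 + 80 = 260
  break 6: 160 + 80 = 240
  break 7: 160 = 160
Every load is within 280 s, so 7 commercial breaks suffice.

Yes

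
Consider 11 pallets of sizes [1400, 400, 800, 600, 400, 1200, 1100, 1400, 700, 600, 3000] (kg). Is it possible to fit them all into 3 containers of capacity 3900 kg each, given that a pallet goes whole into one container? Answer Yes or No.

Yes

A valid assignment using 3 containers:
  container 1: 3000 + 800 = 3800
  container 2: 1400 + 1400 + 1100 = 3900
  container 3: 1200 + 700 + 600 + 600 + 400 + 400 = 3900
Every load is within 3900 kg, so 3 containers suffice.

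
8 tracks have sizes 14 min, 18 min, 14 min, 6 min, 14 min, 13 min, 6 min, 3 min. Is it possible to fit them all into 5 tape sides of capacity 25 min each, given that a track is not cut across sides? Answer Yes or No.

Yes

A valid assignment using 5 tape sides:
  side 1: 18 + 6 = 24
  side 2: 14 + 6 + 3 = 23
  side 3: 14 = 14
  side 4: 14 = 14
  side 5: 13 = 13
Every load is within 25 min, so 5 tape sides suffice.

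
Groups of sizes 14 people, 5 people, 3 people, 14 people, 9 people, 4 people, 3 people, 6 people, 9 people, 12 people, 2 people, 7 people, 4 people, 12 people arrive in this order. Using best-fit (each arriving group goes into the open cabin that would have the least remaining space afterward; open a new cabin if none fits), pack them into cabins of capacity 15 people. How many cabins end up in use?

8

  14 → cabin 1 (new)  [load 14/15]
  5 → cabin 2 (new)  [load 5/15]
  3 → cabin 2  [load 8/15]
  14 → cabin 3 (new)  [load 14/15]
  9 → cabin 4 (new)  [load 9/15]
  4 → cabin 4  [load 13/15]
  3 → cabin 2  [load 11/15]
  6 → cabin 5 (new)  [load 6/15]
  9 → cabin 5  [load 15/15]
  12 → cabin 6 (new)  [load 12/15]
  2 → cabin 4  [load 15/15]
  7 → cabin 7 (new)  [load 7/15]
  4 → cabin 2  [load 15/15]
  12 → cabin 8 (new)  [load 12/15]
8 cabins opened.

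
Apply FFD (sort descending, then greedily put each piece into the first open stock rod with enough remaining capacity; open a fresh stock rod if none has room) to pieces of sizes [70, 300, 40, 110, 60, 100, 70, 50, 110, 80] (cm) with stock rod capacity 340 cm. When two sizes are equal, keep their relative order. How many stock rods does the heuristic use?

3

Sorted descending: 300, 110, 110, 100, 80, 70, 70, 60, 50, 40.
  300 → stock rod 1 (new)  [load 300/340]
  110 → stock rod 2 (new)  [load 110/340]
  110 → stock rod 2  [load 220/340]
  100 → stock rod 2  [load 320/340]
  80 → stock rod 3 (new)  [load 80/340]
  70 → stock rod 3  [load 150/340]
  70 → stock rod 3  [load 220/340]
  60 → stock rod 3  [load 280/340]
  50 → stock rod 3  [load 330/340]
  40 → stock rod 1  [load 340/340]
3 stock rods opened.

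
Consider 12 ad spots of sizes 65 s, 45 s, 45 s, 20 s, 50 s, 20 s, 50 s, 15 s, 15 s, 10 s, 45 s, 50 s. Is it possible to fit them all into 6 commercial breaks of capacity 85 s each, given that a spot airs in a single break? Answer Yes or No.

Total = 430 s; ⌈430/85⌉ = 6.
7 ad spots each exceed half the capacity and cannot share a break, forcing at least 7 commercial breaks.
At least 7 commercial breaks are required, but only 6 are allowed.

No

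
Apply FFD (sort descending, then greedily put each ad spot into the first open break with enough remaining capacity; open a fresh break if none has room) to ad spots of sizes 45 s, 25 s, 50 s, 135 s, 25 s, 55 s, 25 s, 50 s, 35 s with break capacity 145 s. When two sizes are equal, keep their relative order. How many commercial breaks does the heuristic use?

4

Sorted descending: 135, 55, 50, 50, 45, 35, 25, 25, 25.
  135 → break 1 (new)  [load 135/145]
  55 → break 2 (new)  [load 55/145]
  50 → break 2  [load 105/145]
  50 → break 3 (new)  [load 50/145]
  45 → break 3  [load 95/145]
  35 → break 2  [load 140/145]
  25 → break 3  [load 120/145]
  25 → break 3  [load 145/145]
  25 → break 4 (new)  [load 25/145]
4 commercial breaks opened.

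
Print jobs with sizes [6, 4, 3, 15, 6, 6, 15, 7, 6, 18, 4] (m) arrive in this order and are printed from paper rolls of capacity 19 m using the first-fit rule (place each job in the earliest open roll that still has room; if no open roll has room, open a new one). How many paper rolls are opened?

  6 → roll 1 (new)  [load 6/19]
  4 → roll 1  [load 10/19]
  3 → roll 1  [load 13/19]
  15 → roll 2 (new)  [load 15/19]
  6 → roll 1  [load 19/19]
  6 → roll 3 (new)  [load 6/19]
  15 → roll 4 (new)  [load 15/19]
  7 → roll 3  [load 13/19]
  6 → roll 3  [load 19/19]
  18 → roll 5 (new)  [load 18/19]
  4 → roll 2  [load 19/19]
5 paper rolls opened.

5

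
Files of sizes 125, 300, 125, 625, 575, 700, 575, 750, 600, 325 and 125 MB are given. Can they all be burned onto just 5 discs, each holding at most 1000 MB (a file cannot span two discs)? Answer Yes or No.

No

Total = 4825 MB; ⌈4825/1000⌉ = 5.
6 files each exceed half the capacity and cannot share a disc, forcing at least 6 discs.
At least 6 discs are required, but only 5 are allowed.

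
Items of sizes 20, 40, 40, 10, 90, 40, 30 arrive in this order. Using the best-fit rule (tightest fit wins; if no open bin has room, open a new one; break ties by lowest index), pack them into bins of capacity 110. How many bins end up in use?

3

  20 → bin 1 (new)  [load 20/110]
  40 → bin 1  [load 60/110]
  40 → bin 1  [load 100/110]
  10 → bin 1  [load 110/110]
  90 → bin 2 (new)  [load 90/110]
  40 → bin 3 (new)  [load 40/110]
  30 → bin 3  [load 70/110]
3 bins opened.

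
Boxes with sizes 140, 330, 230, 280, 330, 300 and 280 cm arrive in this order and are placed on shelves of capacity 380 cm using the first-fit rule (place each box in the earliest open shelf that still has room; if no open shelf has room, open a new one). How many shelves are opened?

  140 → shelf 1 (new)  [load 140/380]
  330 → shelf 2 (new)  [load 330/380]
  230 → shelf 1  [load 370/380]
  280 → shelf 3 (new)  [load 280/380]
  330 → shelf 4 (new)  [load 330/380]
  300 → shelf 5 (new)  [load 300/380]
  280 → shelf 6 (new)  [load 280/380]
6 shelves opened.

6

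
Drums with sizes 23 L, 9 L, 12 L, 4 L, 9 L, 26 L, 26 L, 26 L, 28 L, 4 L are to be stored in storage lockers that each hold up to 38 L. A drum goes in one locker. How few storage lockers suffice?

5

Total = 28 + 26 + 26 + 26 + 23 + 12 + 9 + 9 + 4 + 4 = 167 L.
Lower bound: ⌈167/38⌉ = 5 storage lockers.
A packing using 5 storage lockers:
  locker 1: 28 + 9 = 37
  locker 2: 26 + 12 = 38
  locker 3: 26 + 9 = 35
  locker 4: 26 + 4 + 4 = 34
  locker 5: 23 = 23
This matches the lower bound, so 5 is optimal.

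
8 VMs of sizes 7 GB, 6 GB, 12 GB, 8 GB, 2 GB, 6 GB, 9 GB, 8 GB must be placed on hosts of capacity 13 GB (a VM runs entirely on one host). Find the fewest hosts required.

Total = 12 + 9 + 8 + 8 + 7 + 6 + 6 + 2 = 58 GB.
Lower bound: ⌈58/13⌉ = 5 hosts.
A packing using 6 hosts:
  host 1: 12 = 12
  host 2: 9 + 2 = 11
  host 3: 8 = 8
  host 4: 8 = 8
  host 5: 7 + 6 = 13
  host 6: 6 = 6
No arrangement into 5 hosts stays within capacity, so 6 is optimal.

6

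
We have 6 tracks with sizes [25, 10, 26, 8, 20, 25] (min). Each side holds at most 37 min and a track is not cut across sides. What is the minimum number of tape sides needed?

Total = 26 + 25 + 25 + 20 + 10 + 8 = 114 min.
Lower bound: ⌈114/37⌉ = 4 tape sides.
A packing using 4 tape sides:
  side 1: 26 + 10 = 36
  side 2: 25 + 8 = 33
  side 3: 25 = 25
  side 4: 20 = 20
This matches the lower bound, so 4 is optimal.

4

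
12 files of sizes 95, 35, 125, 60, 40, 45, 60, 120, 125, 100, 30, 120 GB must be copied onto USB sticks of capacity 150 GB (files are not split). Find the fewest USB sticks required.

Total = 125 + 125 + 120 + 120 + 100 + 95 + 60 + 60 + 45 + 40 + 35 + 30 = 955 GB.
Lower bound: ⌈955/150⌉ = 7 USB sticks.
A packing using 8 USB sticks:
  USB stick 1: 125 = 125
  USB stick 2: 125 = 125
  USB stick 3: 120 + 30 = 150
  USB stick 4: 120 = 120
  USB stick 5: 100 + 45 = 145
  USB stick 6: 95 + 40 = 135
  USB stick 7: 60 + 60 = 120
  USB stick 8: 35 = 35
No arrangement into 7 USB sticks stays within capacity, so 8 is optimal.

8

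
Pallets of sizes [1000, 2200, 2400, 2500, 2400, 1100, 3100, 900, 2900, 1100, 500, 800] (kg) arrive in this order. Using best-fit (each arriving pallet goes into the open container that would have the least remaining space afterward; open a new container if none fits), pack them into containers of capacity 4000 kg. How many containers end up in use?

  1000 → container 1 (new)  [load 1000/4000]
  2200 → container 1  [load 3200/4000]
  2400 → container 2 (new)  [load 2400/4000]
  2500 → container 3 (new)  [load 2500/4000]
  2400 → container 4 (new)  [load 2400/4000]
  1100 → container 3  [load 3600/4000]
  3100 → container 5 (new)  [load 3100/4000]
  900 → container 5  [load 4000/4000]
  2900 → container 6 (new)  [load 2900/4000]
  1100 → container 6  [load 4000/4000]
  500 → container 1  [load 3700/4000]
  800 → container 2  [load 3200/4000]
6 containers opened.

6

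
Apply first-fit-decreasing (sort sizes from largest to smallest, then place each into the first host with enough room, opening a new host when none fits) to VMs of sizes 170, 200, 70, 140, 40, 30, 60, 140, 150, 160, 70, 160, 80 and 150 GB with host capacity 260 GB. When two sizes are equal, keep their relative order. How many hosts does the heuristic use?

Sorted descending: 200, 170, 160, 160, 150, 150, 140, 140, 80, 70, 70, 60, 40, 30.
  200 → host 1 (new)  [load 200/260]
  170 → host 2 (new)  [load 170/260]
  160 → host 3 (new)  [load 160/260]
  160 → host 4 (new)  [load 160/260]
  150 → host 5 (new)  [load 150/260]
  150 → host 6 (new)  [load 150/260]
  140 → host 7 (new)  [load 140/260]
  140 → host 8 (new)  [load 140/260]
  80 → host 2  [load 250/260]
  70 → host 3  [load 230/260]
  70 → host 4  [load 230/260]
  60 → host 1  [load 260/260]
  40 → host 5  [load 190/260]
  30 → host 3  [load 260/260]
8 hosts opened.

8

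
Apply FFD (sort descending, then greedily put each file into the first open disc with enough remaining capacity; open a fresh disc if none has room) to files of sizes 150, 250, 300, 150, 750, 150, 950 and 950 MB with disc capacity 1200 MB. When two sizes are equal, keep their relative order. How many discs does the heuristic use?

4

Sorted descending: 950, 950, 750, 300, 250, 150, 150, 150.
  950 → disc 1 (new)  [load 950/1200]
  950 → disc 2 (new)  [load 950/1200]
  750 → disc 3 (new)  [load 750/1200]
  300 → disc 3  [load 1050/1200]
  250 → disc 1  [load 1200/1200]
  150 → disc 2  [load 1100/1200]
  150 → disc 3  [load 1200/1200]
  150 → disc 4 (new)  [load 150/1200]
4 discs opened.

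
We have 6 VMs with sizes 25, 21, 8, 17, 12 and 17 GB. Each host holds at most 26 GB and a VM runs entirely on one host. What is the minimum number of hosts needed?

Total = 25 + 21 + 17 + 17 + 12 + 8 = 100 GB.
Lower bound: ⌈100/26⌉ = 4 hosts.
A packing using 5 hosts:
  host 1: 25 = 25
  host 2: 21 = 21
  host 3: 17 + 8 = 25
  host 4: 17 = 17
  host 5: 12 = 12
No arrangement into 4 hosts stays within capacity, so 5 is optimal.

5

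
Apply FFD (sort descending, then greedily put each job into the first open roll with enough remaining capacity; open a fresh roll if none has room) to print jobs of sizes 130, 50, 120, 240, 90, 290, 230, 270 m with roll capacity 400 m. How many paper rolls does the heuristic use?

Sorted descending: 290, 270, 240, 230, 130, 120, 90, 50.
  290 → roll 1 (new)  [load 290/400]
  270 → roll 2 (new)  [load 270/400]
  240 → roll 3 (new)  [load 240/400]
  230 → roll 4 (new)  [load 230/400]
  130 → roll 2  [load 400/400]
  120 → roll 3  [load 360/400]
  90 → roll 1  [load 380/400]
  50 → roll 4  [load 280/400]
4 paper rolls opened.

4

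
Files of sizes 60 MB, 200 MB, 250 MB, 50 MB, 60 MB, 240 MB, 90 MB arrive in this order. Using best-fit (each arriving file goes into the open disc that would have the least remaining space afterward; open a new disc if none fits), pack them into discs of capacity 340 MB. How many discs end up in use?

  60 → disc 1 (new)  [load 60/340]
  200 → disc 1  [load 260/340]
  250 → disc 2 (new)  [load 250/340]
  50 → disc 1  [load 310/340]
  60 → disc 2  [load 310/340]
  240 → disc 3 (new)  [load 240/340]
  90 → disc 3  [load 330/340]
3 discs opened.

3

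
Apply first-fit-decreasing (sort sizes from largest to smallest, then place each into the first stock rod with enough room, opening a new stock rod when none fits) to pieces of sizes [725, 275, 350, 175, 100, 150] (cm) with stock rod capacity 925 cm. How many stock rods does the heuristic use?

2

Sorted descending: 725, 350, 275, 175, 150, 100.
  725 → stock rod 1 (new)  [load 725/925]
  350 → stock rod 2 (new)  [load 350/925]
  275 → stock rod 2  [load 625/925]
  175 → stock rod 1  [load 900/925]
  150 → stock rod 2  [load 775/925]
  100 → stock rod 2  [load 875/925]
2 stock rods opened.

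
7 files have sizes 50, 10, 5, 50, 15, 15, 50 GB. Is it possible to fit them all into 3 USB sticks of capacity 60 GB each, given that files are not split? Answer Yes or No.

No

Total = 195 GB; ⌈195/60⌉ = 4.
At least 4 USB sticks are required, but only 3 are allowed.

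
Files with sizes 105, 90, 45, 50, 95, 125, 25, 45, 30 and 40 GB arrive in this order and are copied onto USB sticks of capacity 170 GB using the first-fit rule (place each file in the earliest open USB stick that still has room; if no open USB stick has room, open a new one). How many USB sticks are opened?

  105 → USB stick 1 (new)  [load 105/170]
  90 → USB stick 2 (new)  [load 90/170]
  45 → USB stick 1  [load 150/170]
  50 → USB stick 2  [load 140/170]
  95 → USB stick 3 (new)  [load 95/170]
  125 → USB stick 4 (new)  [load 125/170]
  25 → USB stick 2  [load 165/170]
  45 → USB stick 3  [load 140/170]
  30 → USB stick 3  [load 170/170]
  40 → USB stick 4  [load 165/170]
4 USB sticks opened.

4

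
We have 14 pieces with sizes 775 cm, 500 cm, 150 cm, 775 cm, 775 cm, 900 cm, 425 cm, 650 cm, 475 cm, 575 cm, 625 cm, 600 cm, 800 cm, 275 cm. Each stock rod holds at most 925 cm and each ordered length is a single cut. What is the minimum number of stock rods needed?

11

Total = 900 + 800 + 775 + 775 + 775 + 650 + 625 + 600 + 575 + 500 + 475 + 425 + 275 + 150 = 8300 cm.
Lower bound: ⌈8300/925⌉ = 9 stock rods.
Also, 11 pieces each exceed 925/2 cm, and no two of those can share a stock rod, so at least 11 stock rods are needed.
A packing using 11 stock rods:
  stock rod 1: 900 = 900
  stock rod 2: 800 = 800
  stock rod 3: 775 + 150 = 925
  stock rod 4: 775 = 775
  stock rod 5: 775 = 775
  stock rod 6: 650 + 275 = 925
  stock rod 7: 625 = 625
  stock rod 8: 600 = 600
  stock rod 9: 575 = 575
  stock rod 10: 500 + 425 = 925
  stock rod 11: 475 = 475
This matches the lower bound, so 11 is optimal.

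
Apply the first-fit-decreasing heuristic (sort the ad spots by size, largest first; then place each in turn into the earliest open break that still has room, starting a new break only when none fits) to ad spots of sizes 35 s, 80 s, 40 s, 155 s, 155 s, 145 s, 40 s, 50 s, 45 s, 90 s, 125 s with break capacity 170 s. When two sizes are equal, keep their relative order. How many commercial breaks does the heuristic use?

6

Sorted descending: 155, 155, 145, 125, 90, 80, 50, 45, 40, 40, 35.
  155 → break 1 (new)  [load 155/170]
  155 → break 2 (new)  [load 155/170]
  145 → break 3 (new)  [load 145/170]
  125 → break 4 (new)  [load 125/170]
  90 → break 5 (new)  [load 90/170]
  80 → break 5  [load 170/170]
  50 → break 6 (new)  [load 50/170]
  45 → break 4  [load 170/170]
  40 → break 6  [load 90/170]
  40 → break 6  [load 130/170]
  35 → break 6  [load 165/170]
6 commercial breaks opened.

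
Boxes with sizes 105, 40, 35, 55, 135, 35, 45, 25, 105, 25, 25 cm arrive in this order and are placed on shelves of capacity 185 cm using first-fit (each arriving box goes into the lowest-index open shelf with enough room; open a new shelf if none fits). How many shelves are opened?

  105 → shelf 1 (new)  [load 105/185]
  40 → shelf 1  [load 145/185]
  35 → shelf 1  [load 180/185]
  55 → shelf 2 (new)  [load 55/185]
  135 → shelf 3 (new)  [load 135/185]
  35 → shelf 2  [load 90/185]
  45 → shelf 2  [load 135/185]
  25 → shelf 2  [load 160/185]
  105 → shelf 4 (new)  [load 105/185]
  25 → shelf 2  [load 185/185]
  25 → shelf 3  [load 160/185]
4 shelves opened.

4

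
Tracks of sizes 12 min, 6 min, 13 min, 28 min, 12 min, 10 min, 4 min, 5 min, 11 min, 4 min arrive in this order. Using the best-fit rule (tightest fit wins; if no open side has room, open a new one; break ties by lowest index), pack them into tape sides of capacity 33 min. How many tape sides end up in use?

4

  12 → side 1 (new)  [load 12/33]
  6 → side 1  [load 18/33]
  13 → side 1  [load 31/33]
  28 → side 2 (new)  [load 28/33]
  12 → side 3 (new)  [load 12/33]
  10 → side 3  [load 22/33]
  4 → side 2  [load 32/33]
  5 → side 3  [load 27/33]
  11 → side 4 (new)  [load 11/33]
  4 → side 3  [load 31/33]
4 tape sides opened.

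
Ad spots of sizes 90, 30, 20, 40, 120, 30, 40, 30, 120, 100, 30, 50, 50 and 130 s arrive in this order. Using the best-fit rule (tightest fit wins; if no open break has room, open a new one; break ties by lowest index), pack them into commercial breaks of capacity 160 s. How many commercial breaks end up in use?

  90 → break 1 (new)  [load 90/160]
  30 → break 1  [load 120/160]
  20 → break 1  [load 140/160]
  40 → break 2 (new)  [load 40/160]
  120 → break 2  [load 160/160]
  30 → break 3 (new)  [load 30/160]
  40 → break 3  [load 70/160]
  30 → break 3  [load 100/160]
  120 → break 4 (new)  [load 120/160]
  100 → break 5 (new)  [load 100/160]
  30 → break 4  [load 150/160]
  50 → break 3  [load 150/160]
  50 → break 5  [load 150/160]
  130 → break 6 (new)  [load 130/160]
6 commercial breaks opened.

6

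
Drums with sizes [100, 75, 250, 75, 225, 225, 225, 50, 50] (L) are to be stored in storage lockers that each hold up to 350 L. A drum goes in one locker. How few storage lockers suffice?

Total = 250 + 225 + 225 + 225 + 100 + 75 + 75 + 50 + 50 = 1275 L.
Lower bound: ⌈1275/350⌉ = 4 storage lockers.
A packing using 4 storage lockers:
  locker 1: 250 + 100 = 350
  locker 2: 225 + 75 + 50 = 350
  locker 3: 225 + 75 + 50 = 350
  locker 4: 225 = 225
This matches the lower bound, so 4 is optimal.

4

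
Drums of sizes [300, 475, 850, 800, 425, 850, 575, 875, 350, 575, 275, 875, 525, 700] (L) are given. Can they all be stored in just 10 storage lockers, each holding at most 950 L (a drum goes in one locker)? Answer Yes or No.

Yes

A valid assignment using 10 storage lockers:
  locker 1: 875 = 875
  locker 2: 875 = 875
  locker 3: 850 = 850
  locker 4: 850 = 850
  locker 5: 800 = 800
  locker 6: 700 = 700
  locker 7: 575 + 350 = 925
  locker 8: 575 + 300 = 875
  locker 9: 525 + 425 = 950
  locker 10: 475 + 275 = 750
Every load is within 950 L, so 10 storage lockers suffice.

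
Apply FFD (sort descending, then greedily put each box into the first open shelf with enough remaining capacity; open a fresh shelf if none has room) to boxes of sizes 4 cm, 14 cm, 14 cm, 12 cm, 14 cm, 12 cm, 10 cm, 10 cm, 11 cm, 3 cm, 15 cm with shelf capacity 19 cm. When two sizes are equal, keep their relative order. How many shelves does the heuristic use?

Sorted descending: 15, 14, 14, 14, 12, 12, 11, 10, 10, 4, 3.
  15 → shelf 1 (new)  [load 15/19]
  14 → shelf 2 (new)  [load 14/19]
  14 → shelf 3 (new)  [load 14/19]
  14 → shelf 4 (new)  [load 14/19]
  12 → shelf 5 (new)  [load 12/19]
  12 → shelf 6 (new)  [load 12/19]
  11 → shelf 7 (new)  [load 11/19]
  10 → shelf 8 (new)  [load 10/19]
  10 → shelf 9 (new)  [load 10/19]
  4 → shelf 1  [load 19/19]
  3 → shelf 2  [load 17/19]
9 shelves opened.

9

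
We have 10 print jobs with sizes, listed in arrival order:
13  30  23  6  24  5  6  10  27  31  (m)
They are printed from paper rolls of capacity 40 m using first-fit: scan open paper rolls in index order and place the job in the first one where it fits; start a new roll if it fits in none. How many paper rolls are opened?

5

  13 → roll 1 (new)  [load 13/40]
  30 → roll 2 (new)  [load 30/40]
  23 → roll 1  [load 36/40]
  6 → roll 2  [load 36/40]
  24 → roll 3 (new)  [load 24/40]
  5 → roll 3  [load 29/40]
  6 → roll 3  [load 35/40]
  10 → roll 4 (new)  [load 10/40]
  27 → roll 4  [load 37/40]
  31 → roll 5 (new)  [load 31/40]
5 paper rolls opened.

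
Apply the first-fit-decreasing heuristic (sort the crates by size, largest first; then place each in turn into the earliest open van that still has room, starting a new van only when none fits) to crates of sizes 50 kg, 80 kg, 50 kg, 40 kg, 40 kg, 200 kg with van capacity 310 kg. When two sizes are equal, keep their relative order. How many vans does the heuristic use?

Sorted descending: 200, 80, 50, 50, 40, 40.
  200 → van 1 (new)  [load 200/310]
  80 → van 1  [load 280/310]
  50 → van 2 (new)  [load 50/310]
  50 → van 2  [load 100/310]
  40 → van 2  [load 140/310]
  40 → van 2  [load 180/310]
2 vans opened.

2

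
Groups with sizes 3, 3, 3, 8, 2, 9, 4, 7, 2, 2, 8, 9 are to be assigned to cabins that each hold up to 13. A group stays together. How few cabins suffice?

5

Total = 9 + 9 + 8 + 8 + 7 + 4 + 3 + 3 + 3 + 2 + 2 + 2 = 60.
Lower bound: ⌈60/13⌉ = 5 cabins.
A packing using 5 cabins:
  cabin 1: 9 + 4 = 13
  cabin 2: 9 + 3 = 12
  cabin 3: 8 + 3 + 2 = 13
  cabin 4: 8 + 3 + 2 = 13
  cabin 5: 7 + 2 = 9
This matches the lower bound, so 5 is optimal.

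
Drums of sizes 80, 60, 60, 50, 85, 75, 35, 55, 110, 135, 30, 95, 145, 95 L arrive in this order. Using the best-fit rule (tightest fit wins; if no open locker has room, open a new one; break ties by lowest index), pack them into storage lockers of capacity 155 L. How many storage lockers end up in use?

  80 → locker 1 (new)  [load 80/155]
  60 → locker 1  [load 140/155]
  60 → locker 2 (new)  [load 60/155]
  50 → locker 2  [load 110/155]
  85 → locker 3 (new)  [load 85/155]
  75 → locker 4 (new)  [load 75/155]
  35 → locker 2  [load 145/155]
  55 → locker 3  [load 140/155]
  110 → locker 5 (new)  [load 110/155]
  135 → locker 6 (new)  [load 135/155]
  30 → locker 5  [load 140/155]
  95 → locker 7 (new)  [load 95/155]
  145 → locker 8 (new)  [load 145/155]
  95 → locker 9 (new)  [load 95/155]
9 storage lockers opened.

9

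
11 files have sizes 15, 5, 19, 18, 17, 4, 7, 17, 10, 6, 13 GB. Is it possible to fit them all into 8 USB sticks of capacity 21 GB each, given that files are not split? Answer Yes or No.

Yes

A valid assignment using 7 USB sticks:
  USB stick 1: 19 = 19
  USB stick 2: 18 = 18
  USB stick 3: 17 + 4 = 21
  USB stick 4: 17 = 17
  USB stick 5: 15 + 6 = 21
  USB stick 6: 13 + 7 = 20
  USB stick 7: 10 + 5 = 15
That uses only 7 ≤ 8, so 8 USB sticks are enough.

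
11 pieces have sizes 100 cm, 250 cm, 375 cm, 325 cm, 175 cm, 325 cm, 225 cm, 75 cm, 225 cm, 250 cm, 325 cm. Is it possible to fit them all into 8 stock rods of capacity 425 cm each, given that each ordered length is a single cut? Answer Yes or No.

A valid assignment using 8 stock rods:
  stock rod 1: 375 = 375
  stock rod 2: 325 + 100 = 425
  stock rod 3: 325 + 75 = 400
  stock rod 4: 325 = 325
  stock rod 5: 250 + 175 = 425
  stock rod 6: 250 = 250
  stock rod 7: 225 = 225
  stock rod 8: 225 = 225
Every load is within 425 cm, so 8 stock rods suffice.

Yes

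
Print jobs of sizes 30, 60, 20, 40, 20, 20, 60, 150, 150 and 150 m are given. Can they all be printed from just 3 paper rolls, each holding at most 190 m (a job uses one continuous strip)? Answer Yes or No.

Total = 700 m; ⌈700/190⌉ = 4.
At least 4 paper rolls are required, but only 3 are allowed.

No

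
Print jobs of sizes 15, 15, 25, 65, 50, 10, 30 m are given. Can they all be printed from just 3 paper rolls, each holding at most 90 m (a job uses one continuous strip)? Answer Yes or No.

A valid assignment using 3 paper rolls:
  roll 1: 65 + 25 = 90
  roll 2: 50 + 30 + 10 = 90
  roll 3: 15 + 15 = 30
Every load is within 90 m, so 3 paper rolls suffice.

Yes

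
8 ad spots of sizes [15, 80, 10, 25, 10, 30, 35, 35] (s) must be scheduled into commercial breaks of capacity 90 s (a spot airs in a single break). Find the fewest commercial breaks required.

3

Total = 80 + 35 + 35 + 30 + 25 + 15 + 10 + 10 = 240 s.
Lower bound: ⌈240/90⌉ = 3 commercial breaks.
A packing using 3 commercial breaks:
  break 1: 80 + 10 = 90
  break 2: 35 + 35 + 15 = 85
  break 3: 30 + 25 + 10 = 65
This matches the lower bound, so 3 is optimal.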